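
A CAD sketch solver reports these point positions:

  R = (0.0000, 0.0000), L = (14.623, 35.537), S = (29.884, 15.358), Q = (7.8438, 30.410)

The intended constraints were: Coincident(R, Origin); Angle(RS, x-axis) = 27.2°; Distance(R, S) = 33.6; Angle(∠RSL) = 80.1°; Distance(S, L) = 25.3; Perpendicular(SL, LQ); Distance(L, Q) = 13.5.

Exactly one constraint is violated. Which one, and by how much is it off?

Distance(L, Q) = 13.5 — off by 5.00.

R = (0.00, 0.00) ✓; RS at 27.20° ✓; |RS| = 33.60 ✓; ∠RSL = 80.10° ✓; |SL| = 25.30 ✓; ∠(SL, LQ) = 90.00° ✓; |LQ| = 8.500 ✗.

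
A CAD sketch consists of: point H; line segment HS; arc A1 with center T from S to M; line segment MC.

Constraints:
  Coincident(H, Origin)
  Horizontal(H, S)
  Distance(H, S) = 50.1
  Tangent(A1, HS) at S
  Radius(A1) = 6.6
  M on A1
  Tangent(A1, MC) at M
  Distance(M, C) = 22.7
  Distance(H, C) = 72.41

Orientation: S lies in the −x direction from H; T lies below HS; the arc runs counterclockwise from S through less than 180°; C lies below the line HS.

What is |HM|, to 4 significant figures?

55.25

Checks: H = (0.00, 0.00) ✓; |TM| = 6.600 ✓; ∠(TM, MC) = 90.00° ✓; |MC| = 22.70 ✓; |HC| = 72.41 ✓.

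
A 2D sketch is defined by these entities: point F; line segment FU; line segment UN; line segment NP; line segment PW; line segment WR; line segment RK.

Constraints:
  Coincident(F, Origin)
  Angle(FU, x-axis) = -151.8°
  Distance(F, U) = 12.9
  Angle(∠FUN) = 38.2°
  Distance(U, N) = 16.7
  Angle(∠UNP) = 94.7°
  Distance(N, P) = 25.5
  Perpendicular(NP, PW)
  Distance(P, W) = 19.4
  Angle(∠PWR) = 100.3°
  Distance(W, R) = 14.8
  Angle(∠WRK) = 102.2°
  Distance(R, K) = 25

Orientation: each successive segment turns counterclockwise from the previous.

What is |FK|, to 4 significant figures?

10.22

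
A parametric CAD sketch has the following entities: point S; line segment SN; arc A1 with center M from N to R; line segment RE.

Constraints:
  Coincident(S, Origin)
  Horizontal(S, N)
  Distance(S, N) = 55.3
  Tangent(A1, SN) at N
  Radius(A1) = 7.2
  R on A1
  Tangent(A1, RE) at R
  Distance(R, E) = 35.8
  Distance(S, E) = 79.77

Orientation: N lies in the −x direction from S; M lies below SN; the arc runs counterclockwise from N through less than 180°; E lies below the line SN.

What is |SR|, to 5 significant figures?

62.696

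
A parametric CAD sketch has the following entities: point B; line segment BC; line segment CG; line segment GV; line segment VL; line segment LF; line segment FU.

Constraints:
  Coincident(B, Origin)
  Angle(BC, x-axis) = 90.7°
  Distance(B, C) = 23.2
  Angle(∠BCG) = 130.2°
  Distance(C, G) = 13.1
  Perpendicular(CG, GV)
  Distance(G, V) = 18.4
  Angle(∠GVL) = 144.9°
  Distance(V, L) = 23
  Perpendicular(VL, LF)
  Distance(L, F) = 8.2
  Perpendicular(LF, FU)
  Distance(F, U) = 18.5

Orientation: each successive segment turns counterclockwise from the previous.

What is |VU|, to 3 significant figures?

9.35

VL ⟂ LF, so LF runs at -4.40°; with |LF| = 8.2, F = (-15.7, -6.23). LF ⟂ FU, so FU runs at 85.6°; with |FU| = 18.5, U = (-14.3, 12.2). Then |VU| = |U − V| = 9.35.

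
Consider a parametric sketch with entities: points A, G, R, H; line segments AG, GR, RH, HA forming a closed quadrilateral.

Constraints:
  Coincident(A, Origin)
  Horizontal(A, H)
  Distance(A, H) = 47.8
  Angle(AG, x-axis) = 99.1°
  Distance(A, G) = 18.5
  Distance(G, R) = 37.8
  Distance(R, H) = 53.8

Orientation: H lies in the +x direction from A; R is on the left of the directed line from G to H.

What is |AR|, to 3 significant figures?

51.7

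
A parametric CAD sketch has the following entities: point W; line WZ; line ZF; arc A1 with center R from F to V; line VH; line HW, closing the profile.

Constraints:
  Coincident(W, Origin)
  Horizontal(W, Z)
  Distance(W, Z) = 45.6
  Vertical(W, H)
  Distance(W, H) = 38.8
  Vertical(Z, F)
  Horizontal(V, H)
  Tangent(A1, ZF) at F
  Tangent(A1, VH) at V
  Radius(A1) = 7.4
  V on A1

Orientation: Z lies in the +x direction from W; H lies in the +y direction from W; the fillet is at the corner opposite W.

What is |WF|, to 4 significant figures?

55.37

W is at the origin; W and Z share the same y with |WZ| = 45.6 and Z on the +x side, so Z = (45.60, 0.000). WH is vertical with |WH| = 38.8 and H on the +y side, so H = (0.000, 38.80). The virtual corner opposite W is at (45.60, 38.80). A1 meets ZF tangentially, so RF is at right angles to ZF and the tangent condition forces RV to be normal to VH, with radius 7.4, so the center R sits 7.4 in from both sides at R = (38.20, 31.40). That places the tangent points at F = (45.60, 31.40) on ZF and V = (38.20, 38.80) on VH. Then |WF| = |F − W| = 55.37.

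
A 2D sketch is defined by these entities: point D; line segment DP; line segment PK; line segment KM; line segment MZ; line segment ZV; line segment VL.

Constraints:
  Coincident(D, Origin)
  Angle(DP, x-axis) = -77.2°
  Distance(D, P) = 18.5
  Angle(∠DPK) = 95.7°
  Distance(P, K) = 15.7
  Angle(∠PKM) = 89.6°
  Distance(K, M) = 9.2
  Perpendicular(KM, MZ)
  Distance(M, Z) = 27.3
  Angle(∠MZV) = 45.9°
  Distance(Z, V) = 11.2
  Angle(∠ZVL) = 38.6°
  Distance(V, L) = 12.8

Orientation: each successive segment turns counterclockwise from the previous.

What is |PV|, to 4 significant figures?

3.948

D is at the origin; DP runs at -77.2° with length 18.5, so P = (4.099, -18.04). ∠DPK = 95.7° gives PK at 7.100° from the x-axis; with |PK| = 15.7, K = (19.68, -16.10). ∠PKM = 89.6° gives KM at 97.50° from the x-axis; with |KM| = 9.2, M = (18.48, -6.978). The perpendicularity gives MZ at right angles to KM, so MZ runs at -172.5°; with |MZ| = 27.3, Z = (-8.589, -10.54). ∠MZV = 45.9° gives ZV at -38.40° from the x-axis; with |ZV| = 11.2, V = (0.1883, -17.50). Then |PV| = |V − P| = 3.948.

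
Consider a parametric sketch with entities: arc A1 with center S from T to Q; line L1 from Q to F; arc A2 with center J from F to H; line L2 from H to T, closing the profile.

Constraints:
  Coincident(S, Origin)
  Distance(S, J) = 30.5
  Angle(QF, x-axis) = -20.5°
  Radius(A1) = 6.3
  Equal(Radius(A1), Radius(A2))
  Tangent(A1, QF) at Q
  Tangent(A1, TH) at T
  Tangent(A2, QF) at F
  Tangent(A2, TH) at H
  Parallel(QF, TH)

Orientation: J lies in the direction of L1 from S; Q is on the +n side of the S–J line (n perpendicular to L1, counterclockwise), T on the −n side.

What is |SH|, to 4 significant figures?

31.14

Tangency of A1 to both parallel lines with radius 6.3 puts Q and T at S ± 6.3·n: Q = (2.206, 5.901), T = (-2.206, -5.901). Equal radii place F and H the same way about J: F = J + 6.3·n = (30.77, -4.780), H = J − 6.3·n = (26.36, -16.58). Then |SH| = |H − S| = 31.14.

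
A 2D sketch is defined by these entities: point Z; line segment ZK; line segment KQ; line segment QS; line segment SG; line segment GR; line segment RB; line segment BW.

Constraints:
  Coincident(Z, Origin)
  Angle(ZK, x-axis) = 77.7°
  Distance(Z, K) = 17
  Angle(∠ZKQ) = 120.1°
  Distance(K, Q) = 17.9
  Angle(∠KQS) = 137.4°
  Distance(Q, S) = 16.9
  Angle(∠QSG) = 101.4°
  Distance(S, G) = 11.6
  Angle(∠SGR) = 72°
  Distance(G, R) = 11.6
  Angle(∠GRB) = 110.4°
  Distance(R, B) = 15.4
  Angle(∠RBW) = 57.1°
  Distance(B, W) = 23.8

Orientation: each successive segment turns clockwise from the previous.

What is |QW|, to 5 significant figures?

26.641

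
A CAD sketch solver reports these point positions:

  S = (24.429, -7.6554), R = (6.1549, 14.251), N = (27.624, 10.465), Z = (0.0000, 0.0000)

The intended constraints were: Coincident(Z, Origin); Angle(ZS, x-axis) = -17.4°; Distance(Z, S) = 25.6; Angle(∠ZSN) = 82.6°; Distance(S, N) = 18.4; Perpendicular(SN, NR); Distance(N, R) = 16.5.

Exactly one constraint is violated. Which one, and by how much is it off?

Distance(N, R) = 16.5 — off by 5.30.

Z = (0.00, 0.00) ✓; ZS at -17.40° ✓; |ZS| = 25.60 ✓; ∠ZSN = 82.60° ✓; |SN| = 18.40 ✓; ∠(SN, NR) = 90.00° ✓; |NR| = 21.80 ✗.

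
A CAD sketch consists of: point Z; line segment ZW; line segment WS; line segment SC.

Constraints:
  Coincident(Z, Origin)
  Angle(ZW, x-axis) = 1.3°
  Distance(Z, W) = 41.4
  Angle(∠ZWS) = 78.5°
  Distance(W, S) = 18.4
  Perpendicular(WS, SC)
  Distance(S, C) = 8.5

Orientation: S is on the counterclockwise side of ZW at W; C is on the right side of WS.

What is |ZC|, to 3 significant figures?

50.1

∠ZWS = 78.5°, so WS runs at 1.3° + (180° − 78.5°) = 103° from the x-axis; with |WS| = 18.4, S = W + 18.4·(cos 103°, sin 103°) = (37.3, 18.9). WS is perpendicular to SC; with |SC| = 8.5 on the right of WS, C = S + 8.5·(0.975, 0.222) = (45.6, 20.8). Then |ZC| = |C − Z| = 50.1.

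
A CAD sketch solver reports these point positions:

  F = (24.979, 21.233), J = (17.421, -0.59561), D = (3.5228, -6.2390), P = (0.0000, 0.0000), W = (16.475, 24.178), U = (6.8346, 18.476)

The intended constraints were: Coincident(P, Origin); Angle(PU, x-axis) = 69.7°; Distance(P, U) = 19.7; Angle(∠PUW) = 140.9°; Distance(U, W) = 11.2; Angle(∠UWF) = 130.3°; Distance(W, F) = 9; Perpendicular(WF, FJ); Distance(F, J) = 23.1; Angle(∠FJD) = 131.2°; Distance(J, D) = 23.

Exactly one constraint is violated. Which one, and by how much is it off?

Distance(J, D) = 23 — off by 8.00.

P = (0.00, 0.00) ✓; PU at 69.70° ✓; |PU| = 19.70 ✓; ∠PUW = 140.9° ✓; |UW| = 11.20 ✓; ∠UWF = 130.3° ✓; |WF| = 9.000 ✓; ∠(WF, FJ) = 90.00° ✓; |FJ| = 23.10 ✓; ∠FJD = 131.2° ✓; |JD| = 15.00 ✗.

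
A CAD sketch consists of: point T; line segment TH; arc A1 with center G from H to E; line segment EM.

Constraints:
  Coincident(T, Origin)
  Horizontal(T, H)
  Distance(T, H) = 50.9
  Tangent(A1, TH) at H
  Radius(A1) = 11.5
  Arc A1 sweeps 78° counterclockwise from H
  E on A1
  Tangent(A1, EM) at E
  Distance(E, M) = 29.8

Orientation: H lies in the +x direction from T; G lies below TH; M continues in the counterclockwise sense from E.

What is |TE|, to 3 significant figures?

40.7

T is at the origin; T and H share the same y with |TH| = 50.9 and H on the +x side, so H = (50.9, 0.00). The tangent condition forces GH to be normal to TH, so G = H + (0, -11.5) = (50.9, -11.5). On A1, H sits at bearing 90° from G; a 78° counterclockwise sweep puts E at bearing 168°, so E = G + 11.5·(cos 168°, sin 168°) = (39.7, -9.11). Then |TE| = |E − T| = 40.7.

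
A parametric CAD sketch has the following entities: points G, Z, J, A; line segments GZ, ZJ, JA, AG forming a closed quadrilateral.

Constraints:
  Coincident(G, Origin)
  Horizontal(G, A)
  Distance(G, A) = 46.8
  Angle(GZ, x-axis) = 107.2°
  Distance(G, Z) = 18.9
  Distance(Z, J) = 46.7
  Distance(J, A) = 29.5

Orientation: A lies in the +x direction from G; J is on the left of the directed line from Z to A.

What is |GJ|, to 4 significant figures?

49.13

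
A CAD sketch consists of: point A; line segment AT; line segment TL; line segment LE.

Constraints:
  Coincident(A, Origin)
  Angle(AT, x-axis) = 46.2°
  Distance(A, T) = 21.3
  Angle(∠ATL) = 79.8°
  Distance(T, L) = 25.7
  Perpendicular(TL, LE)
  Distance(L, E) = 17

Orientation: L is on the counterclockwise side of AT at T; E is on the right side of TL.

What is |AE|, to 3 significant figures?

43.8

A is at the origin; AT runs at 46.2° with length 21.3, so T = 21.3·(cos 46.2°, sin 46.2°) = (14.7, 15.4). ∠ATL = 79.8°, so TL runs at 46.2° + (180° − 79.8°) = 146° from the x-axis; with |TL| = 25.7, L = T + 25.7·(cos 146°, sin 146°) = (-6.66, 29.6). TL ⟂ LE; with |LE| = 17.0 on the right of TL, E = L + 17.0·(0.553, 0.833) = (2.74, 43.8). Then |AE| = |E − A| = 43.8.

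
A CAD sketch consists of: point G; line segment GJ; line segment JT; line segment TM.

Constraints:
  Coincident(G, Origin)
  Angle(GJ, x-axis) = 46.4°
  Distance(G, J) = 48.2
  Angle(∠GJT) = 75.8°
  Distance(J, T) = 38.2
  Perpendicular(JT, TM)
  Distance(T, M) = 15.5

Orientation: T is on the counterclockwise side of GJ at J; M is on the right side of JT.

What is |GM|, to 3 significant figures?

67.6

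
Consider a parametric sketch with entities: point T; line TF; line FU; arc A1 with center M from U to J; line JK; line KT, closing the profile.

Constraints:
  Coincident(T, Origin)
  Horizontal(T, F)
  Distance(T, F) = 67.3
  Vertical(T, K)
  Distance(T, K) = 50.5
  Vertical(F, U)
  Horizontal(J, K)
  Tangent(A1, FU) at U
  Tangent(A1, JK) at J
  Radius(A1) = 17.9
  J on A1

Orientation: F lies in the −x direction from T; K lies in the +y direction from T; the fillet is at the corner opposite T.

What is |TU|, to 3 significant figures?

74.8

The virtual corner opposite T is at (-67.3, 50.5). A1 meets FU tangentially, so MU is at right angles to FU and since A1 is tangent to JK there, MJ ⟂ JK, with radius 17.9, so the center M sits 17.9 in from both sides at M = (-49.4, 32.6). That places the tangent points at U = (-67.3, 32.6) on FU and J = (-49.4, 50.5) on JK. Then |TU| = |U − T| = 74.8.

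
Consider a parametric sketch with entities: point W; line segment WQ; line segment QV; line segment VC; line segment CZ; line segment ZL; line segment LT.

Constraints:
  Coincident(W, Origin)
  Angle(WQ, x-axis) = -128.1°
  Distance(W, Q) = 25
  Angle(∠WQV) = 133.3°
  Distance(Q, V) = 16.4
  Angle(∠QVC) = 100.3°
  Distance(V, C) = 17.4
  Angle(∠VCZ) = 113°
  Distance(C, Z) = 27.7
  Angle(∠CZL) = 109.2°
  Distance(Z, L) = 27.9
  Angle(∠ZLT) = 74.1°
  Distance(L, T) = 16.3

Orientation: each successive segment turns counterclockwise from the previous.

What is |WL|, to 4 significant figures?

9.089

W is at the origin; WQ runs at -128.1° with length 25.0, so Q = (-15.43, -19.67). ∠WQV = 133.3° gives QV at -81.40° from the x-axis; with |QV| = 16.4, V = (-12.97, -35.89). ∠QVC = 100.3° gives VC at -1.700° from the x-axis; with |VC| = 17.4, C = (4.419, -36.41). ∠VCZ = 113.0° gives CZ at 65.30° from the x-axis; with |CZ| = 27.7, Z = (15.99, -11.24). ∠CZL = 109.2° gives ZL at 136.1° from the x-axis; with |ZL| = 27.9, L = (-4.110, 8.106). Then |WL| = |L − W| = 9.089.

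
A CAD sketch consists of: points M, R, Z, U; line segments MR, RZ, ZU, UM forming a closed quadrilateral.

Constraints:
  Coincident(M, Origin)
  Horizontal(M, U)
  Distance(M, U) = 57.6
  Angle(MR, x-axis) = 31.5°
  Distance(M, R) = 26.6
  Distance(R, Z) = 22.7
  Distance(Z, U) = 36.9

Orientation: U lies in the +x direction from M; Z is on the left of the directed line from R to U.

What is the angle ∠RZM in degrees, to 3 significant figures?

9.40°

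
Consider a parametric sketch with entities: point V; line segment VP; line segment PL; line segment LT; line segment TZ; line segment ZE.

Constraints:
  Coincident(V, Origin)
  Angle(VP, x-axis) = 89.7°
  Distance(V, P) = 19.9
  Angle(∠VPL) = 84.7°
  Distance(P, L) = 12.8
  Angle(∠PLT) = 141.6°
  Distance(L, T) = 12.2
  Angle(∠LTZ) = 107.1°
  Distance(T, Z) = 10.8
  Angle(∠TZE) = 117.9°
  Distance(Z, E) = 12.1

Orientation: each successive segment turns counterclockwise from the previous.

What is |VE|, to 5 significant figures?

4.6466

V is at the origin; VP runs at 89.7° with length 19.9, so P = (0.10420, 19.900). ∠VPL = 84.7° gives PL at -175.00° from the x-axis; with |PL| = 12.8, L = (-12.647, 18.784). ∠PLT = 141.6° gives LT at -136.60° from the x-axis; with |LT| = 12.2, T = (-21.511, 10.402). ∠LTZ = 107.1° gives TZ at -63.700° from the x-axis; with |TZ| = 10.8, Z = (-16.726, 0.71961). ∠TZE = 117.9° gives ZE at -1.6000° from the x-axis; with |ZE| = 12.1, E = (-4.6309, 0.38176). Then |VE| = |E − V| = 4.6466.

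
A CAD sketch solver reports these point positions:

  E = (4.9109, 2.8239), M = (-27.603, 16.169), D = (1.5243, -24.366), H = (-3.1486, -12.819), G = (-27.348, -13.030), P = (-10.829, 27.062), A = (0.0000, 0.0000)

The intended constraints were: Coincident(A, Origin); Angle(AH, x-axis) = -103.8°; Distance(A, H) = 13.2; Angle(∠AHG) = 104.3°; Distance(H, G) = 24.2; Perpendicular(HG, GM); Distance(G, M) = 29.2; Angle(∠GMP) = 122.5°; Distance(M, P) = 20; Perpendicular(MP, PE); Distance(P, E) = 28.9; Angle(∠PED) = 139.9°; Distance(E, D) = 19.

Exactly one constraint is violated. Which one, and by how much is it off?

Distance(E, D) = 19 — off by 8.40.

A = (0.00, 0.00) ✓; AH at -103.8° ✓; |AH| = 13.20 ✓; ∠AHG = 104.3° ✓; |HG| = 24.20 ✓; ∠(HG, GM) = 90.00° ✓; |GM| = 29.20 ✓; ∠GMP = 122.5° ✓; |MP| = 20.00 ✓; ∠(MP, PE) = 90.00° ✓; |PE| = 28.90 ✓; ∠PED = 139.9° ✓; |ED| = 27.40 ✗.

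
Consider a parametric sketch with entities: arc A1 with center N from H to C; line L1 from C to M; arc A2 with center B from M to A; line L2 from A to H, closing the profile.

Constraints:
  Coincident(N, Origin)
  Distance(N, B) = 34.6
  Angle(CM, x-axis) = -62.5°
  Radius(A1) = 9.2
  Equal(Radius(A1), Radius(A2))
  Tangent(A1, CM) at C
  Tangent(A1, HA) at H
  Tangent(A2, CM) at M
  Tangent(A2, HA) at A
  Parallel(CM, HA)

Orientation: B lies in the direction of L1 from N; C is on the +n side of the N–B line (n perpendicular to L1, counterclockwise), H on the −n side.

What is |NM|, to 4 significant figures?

35.80

The slot axis is L1's direction at -62.5°, so u = (cos -62.5°, sin -62.5°) = (0.4617, -0.8870) and n = (−sin -62.5°, cos -62.5°) = (0.8870, 0.4617). N is at the origin and B lies 34.6 along u from N, so B = 34.6·u = (15.98, -30.69). Tangency of A1 to both parallel lines with radius 9.2 puts C and H at N ± 9.2·n: C = (8.160, 4.248), H = (-8.160, -4.248). Equal radii place M and A the same way about B: M = B + 9.2·n = (24.14, -26.44), A = B − 9.2·n = (7.816, -34.94). Then |NM| = |M − N| = 35.80.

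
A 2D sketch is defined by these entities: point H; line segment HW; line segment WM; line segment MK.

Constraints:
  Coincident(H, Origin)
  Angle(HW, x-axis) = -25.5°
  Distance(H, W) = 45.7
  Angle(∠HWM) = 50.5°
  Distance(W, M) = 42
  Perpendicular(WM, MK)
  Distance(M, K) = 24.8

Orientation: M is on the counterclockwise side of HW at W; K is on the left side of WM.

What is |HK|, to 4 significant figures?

16.63

∠HWM = 50.5°, so WM runs at -25.5° + (180° − 50.5°) = 104.0° from the x-axis; with |WM| = 42.0, M = W + 42.0·(cos 104.0°, sin 104.0°) = (31.09, 21.08). WM ⟂ MK; with |MK| = 24.8 on the left of WM, K = M + 24.8·(-0.9703, -0.2419) = (7.024, 15.08). Then |HK| = |K − H| = 16.63.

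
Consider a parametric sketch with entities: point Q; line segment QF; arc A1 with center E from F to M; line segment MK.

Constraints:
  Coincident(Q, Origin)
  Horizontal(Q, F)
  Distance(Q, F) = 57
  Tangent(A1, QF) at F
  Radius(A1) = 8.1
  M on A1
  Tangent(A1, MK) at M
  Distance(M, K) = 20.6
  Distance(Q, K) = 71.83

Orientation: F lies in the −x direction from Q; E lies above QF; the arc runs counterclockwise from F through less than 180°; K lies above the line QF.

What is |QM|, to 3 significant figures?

53.2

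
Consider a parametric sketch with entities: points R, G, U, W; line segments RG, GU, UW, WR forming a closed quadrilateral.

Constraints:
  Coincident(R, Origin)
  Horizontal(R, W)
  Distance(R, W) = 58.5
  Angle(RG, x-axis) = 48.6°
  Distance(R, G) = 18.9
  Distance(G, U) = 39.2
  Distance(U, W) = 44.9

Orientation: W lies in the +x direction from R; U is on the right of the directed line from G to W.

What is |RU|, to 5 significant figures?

31.791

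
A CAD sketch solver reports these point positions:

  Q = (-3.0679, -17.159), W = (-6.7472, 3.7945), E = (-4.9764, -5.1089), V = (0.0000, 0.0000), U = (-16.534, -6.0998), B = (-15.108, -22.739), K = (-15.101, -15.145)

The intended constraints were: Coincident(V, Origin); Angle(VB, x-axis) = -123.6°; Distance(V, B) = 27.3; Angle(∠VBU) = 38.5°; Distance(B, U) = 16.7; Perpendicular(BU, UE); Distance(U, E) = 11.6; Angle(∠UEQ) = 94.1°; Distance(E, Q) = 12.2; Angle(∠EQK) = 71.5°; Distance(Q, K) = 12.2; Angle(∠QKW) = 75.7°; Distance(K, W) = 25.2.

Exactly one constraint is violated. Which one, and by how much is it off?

Distance(K, W) = 25.2 — off by 4.50.

V = (0.00, 0.00) ✓; VB at -123.6° ✓; |VB| = 27.30 ✓; ∠VBU = 38.50° ✓; |BU| = 16.70 ✓; ∠(BU, UE) = 90.00° ✓; |UE| = 11.60 ✓; ∠UEQ = 94.10° ✓; |EQ| = 12.20 ✓; ∠EQK = 71.50° ✓; |QK| = 12.20 ✓; ∠QKW = 75.70° ✓; |KW| = 20.70 ✗.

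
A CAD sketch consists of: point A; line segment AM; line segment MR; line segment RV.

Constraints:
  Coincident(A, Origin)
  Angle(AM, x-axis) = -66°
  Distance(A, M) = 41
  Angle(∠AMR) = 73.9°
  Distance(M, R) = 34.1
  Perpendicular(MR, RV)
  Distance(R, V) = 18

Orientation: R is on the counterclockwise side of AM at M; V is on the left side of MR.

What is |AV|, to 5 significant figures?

31.213

A is at the origin; AM runs at -66.0° with length 41.0, so M = 41.0·(cos -66.0°, sin -66.0°) = (16.676, -37.455). ∠AMR = 73.9°, so MR runs at -66.0° + (180° − 73.9°) = 40.100° from the x-axis; with |MR| = 34.1, R = M + 34.1·(cos 40.100°, sin 40.100°) = (42.760, -15.491). MR ⟂ RV; with |RV| = 18.0 on the left of MR, V = R + 18.0·(-0.64412, 0.76492) = (31.166, -1.7222). Then |AV| = |V − A| = 31.213.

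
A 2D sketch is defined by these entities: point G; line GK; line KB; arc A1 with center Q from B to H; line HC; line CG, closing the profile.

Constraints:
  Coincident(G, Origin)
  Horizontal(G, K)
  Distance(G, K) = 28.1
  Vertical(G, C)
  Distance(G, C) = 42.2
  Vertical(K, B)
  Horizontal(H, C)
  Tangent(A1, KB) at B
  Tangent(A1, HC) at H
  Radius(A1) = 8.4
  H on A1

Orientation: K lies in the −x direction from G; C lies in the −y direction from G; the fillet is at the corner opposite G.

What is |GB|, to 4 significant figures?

43.96

G is at the origin; G and K share the same y with |GK| = 28.1 and K on the −x side, so K = (-28.10, 0.000). GC is vertical with |GC| = 42.2 and C on the −y side, so C = (0.000, -42.20). The virtual corner opposite G is at (-28.10, -42.20). Tangency of A1 to KB means the radius QB is perpendicular to KB and A1 meets HC tangentially, so QH is at right angles to HC, with radius 8.4, so the center Q sits 8.4 in from both sides at Q = (-19.70, -33.80). That places the tangent points at B = (-28.10, -33.80) on KB and H = (-19.70, -42.20) on HC. Then |GB| = |B − G| = 43.96.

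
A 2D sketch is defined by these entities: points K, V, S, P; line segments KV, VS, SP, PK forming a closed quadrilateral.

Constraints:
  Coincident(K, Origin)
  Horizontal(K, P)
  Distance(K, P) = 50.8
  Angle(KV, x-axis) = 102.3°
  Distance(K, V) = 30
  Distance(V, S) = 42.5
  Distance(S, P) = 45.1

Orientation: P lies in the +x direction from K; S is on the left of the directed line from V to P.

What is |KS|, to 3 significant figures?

54.1

Checks: |VS| = 42.50 ✓; |SP| = 45.10 ✓.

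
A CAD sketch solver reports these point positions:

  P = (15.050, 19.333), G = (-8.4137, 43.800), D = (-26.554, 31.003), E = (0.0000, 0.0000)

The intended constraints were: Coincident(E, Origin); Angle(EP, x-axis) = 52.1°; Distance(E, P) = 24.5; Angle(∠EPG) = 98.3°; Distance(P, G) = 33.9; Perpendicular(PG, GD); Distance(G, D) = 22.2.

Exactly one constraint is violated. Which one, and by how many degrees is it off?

Perpendicular(PG, GD) — off by 8.60°.

E = (0.00, 0.00) ✓; EP at 52.10° ✓; |EP| = 24.50 ✓; ∠EPG = 98.30° ✓; |PG| = 33.90 ✓; ∠(PG, GD) = 81.40° ✗; |GD| = 22.20 ✓.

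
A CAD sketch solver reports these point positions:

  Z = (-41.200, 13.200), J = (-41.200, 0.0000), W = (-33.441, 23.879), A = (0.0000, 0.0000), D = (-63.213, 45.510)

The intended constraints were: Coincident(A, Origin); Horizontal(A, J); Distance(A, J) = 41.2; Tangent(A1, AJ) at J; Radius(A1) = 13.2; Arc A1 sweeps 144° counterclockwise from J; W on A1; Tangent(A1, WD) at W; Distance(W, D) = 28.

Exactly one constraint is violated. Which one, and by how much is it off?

Distance(W, D) = 28 — off by 8.80.

A = (0.00, 0.00) ✓; A.y = 0.00, J.y = 0.00 ✓; |AJ| = 41.20 ✓; ∠(ZJ, JA) = 90.00° ✓; |ZJ| = 13.20 ✓; bearing(Z→W) − bearing(Z→J) = 144.0° ✓; |ZW| = 13.20 ✓; ∠(ZW, WD) = 90.00° ✓; |WD| = 36.80 ✗.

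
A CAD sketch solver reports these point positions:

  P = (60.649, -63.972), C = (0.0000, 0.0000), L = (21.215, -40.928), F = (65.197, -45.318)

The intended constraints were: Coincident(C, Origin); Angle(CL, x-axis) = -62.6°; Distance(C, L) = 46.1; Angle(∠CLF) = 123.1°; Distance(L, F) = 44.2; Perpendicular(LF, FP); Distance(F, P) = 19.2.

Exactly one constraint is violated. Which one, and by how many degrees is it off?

Perpendicular(LF, FP) — off by 8.00°.

C = (0.00, 0.00) ✓; CL at -62.60° ✓; |CL| = 46.10 ✓; ∠CLF = 123.1° ✓; |LF| = 44.20 ✓; ∠(LF, FP) = 98.00° ✗; |FP| = 19.20 ✓.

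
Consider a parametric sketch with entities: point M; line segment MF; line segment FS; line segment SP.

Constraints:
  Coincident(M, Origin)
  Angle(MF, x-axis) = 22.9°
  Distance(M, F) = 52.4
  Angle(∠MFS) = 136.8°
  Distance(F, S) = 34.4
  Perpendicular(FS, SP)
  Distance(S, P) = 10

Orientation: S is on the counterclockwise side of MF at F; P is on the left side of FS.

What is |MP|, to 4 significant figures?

77.07

M is at the origin; MF runs at 22.9° with length 52.4, so F = 52.4·(cos 22.9°, sin 22.9°) = (48.27, 20.39). ∠MFS = 136.8°, so FS runs at 22.9° + (180° − 136.8°) = 66.10° from the x-axis; with |FS| = 34.4, S = F + 34.4·(cos 66.10°, sin 66.10°) = (62.21, 51.84). FS ⟂ SP; with |SP| = 10.0 on the left of FS, P = S + 10.0·(-0.9143, 0.4051) = (53.06, 55.89). Then |MP| = |P − M| = 77.07.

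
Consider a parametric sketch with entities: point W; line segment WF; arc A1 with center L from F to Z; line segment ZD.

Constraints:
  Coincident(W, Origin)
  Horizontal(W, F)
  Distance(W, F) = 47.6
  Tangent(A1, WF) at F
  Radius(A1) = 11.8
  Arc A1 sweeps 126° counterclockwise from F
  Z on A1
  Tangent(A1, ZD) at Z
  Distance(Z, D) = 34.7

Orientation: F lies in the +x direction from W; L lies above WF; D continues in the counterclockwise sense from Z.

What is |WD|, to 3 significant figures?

59.5

On A1, F sits at bearing -90° from L; a 126° counterclockwise sweep puts Z at bearing 36°, so Z = L + 11.8·(cos 36°, sin 36°) = (57.1, 18.7). The tangent condition forces LZ to be normal to ZD, so ZD runs along (−sin 36°, cos 36°); with |ZD| = 34.7, D = (36.8, 46.8). Then |WD| = |D − W| = 59.5.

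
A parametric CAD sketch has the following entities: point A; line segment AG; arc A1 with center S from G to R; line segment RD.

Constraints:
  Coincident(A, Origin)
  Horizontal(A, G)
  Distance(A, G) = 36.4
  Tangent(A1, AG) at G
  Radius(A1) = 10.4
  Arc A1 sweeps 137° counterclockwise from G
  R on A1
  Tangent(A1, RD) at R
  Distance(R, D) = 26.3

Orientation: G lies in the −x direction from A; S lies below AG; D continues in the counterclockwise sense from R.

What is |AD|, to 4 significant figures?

43.36

A is at the origin; A and G share the same y with |AG| = 36.4 and G on the −x side, so G = (-36.40, 0.000). The tangent condition forces SG to be normal to AG, so S = G + (0, -10.4) = (-36.40, -10.40). On A1, G sits at bearing 90° from S; a 137° counterclockwise sweep puts R at bearing 227°, so R = S + 10.4·(cos 227°, sin 227°) = (-43.49, -18.01). Since A1 is tangent to RD there, SR ⟂ RD, so RD runs along (−sin 227°, cos 227°); with |RD| = 26.3, D = (-24.26, -35.94). Then |AD| = |D − A| = 43.36.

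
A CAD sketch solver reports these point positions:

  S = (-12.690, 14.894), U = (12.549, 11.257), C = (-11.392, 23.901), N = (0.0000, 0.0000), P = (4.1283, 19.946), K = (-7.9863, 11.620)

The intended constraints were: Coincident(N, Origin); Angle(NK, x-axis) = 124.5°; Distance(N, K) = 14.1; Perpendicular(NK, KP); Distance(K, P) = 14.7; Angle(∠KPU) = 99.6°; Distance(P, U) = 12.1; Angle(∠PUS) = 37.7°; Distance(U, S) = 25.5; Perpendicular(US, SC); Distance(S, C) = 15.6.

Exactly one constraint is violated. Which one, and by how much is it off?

Distance(S, C) = 15.6 — off by 6.50.

N = (0.00, 0.00) ✓; NK at 124.5° ✓; |NK| = 14.10 ✓; ∠(NK, KP) = 90.00° ✓; |KP| = 14.70 ✓; ∠KPU = 99.60° ✓; |PU| = 12.10 ✓; ∠PUS = 37.70° ✓; |US| = 25.50 ✓; ∠(US, SC) = 90.00° ✓; |SC| = 9.100 ✗.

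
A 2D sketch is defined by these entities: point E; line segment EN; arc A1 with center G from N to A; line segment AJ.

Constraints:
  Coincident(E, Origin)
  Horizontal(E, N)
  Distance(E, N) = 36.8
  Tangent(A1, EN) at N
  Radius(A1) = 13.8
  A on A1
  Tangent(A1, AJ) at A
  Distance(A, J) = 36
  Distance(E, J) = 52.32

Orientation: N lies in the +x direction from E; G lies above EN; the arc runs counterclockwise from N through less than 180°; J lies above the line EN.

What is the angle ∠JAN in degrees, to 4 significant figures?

111.5°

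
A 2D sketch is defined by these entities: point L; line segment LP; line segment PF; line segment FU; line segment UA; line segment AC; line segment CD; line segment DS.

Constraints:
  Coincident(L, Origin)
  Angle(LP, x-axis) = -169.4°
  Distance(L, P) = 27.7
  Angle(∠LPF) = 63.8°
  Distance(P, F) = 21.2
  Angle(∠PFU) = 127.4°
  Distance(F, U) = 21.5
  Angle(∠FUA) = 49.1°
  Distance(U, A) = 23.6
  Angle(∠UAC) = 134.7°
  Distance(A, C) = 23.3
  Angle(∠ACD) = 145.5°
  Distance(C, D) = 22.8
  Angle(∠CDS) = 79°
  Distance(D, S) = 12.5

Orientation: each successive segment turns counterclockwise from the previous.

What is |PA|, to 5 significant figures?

18.951

L is at the origin; LP runs at -169.4° with length 27.7, so P = (-27.227, -5.0955). ∠LPF = 63.8° gives PF at -53.200° from the x-axis; with |PF| = 21.2, F = (-14.528, -22.071). ∠PFU = 127.4° gives FU at -0.60000° from the x-axis; with |FU| = 21.5, U = (6.9708, -22.296). ∠FUA = 49.1° gives UA at 130.30° from the x-axis; with |UA| = 23.6, A = (-8.2934, -4.2971). Then |PA| = |A − P| = 18.951.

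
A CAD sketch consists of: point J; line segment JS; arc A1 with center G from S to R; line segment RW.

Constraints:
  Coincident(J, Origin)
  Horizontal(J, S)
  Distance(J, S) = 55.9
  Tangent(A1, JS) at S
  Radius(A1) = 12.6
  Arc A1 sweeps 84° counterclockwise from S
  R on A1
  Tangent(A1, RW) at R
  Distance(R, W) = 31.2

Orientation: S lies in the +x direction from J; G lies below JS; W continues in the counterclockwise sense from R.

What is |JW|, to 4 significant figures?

58.30

On A1, S sits at bearing 90° from G; an 84° counterclockwise sweep puts R at bearing 174°, so R = G + 12.6·(cos 174°, sin 174°) = (43.37, -11.28). The tangent condition forces GR to be normal to RW, so RW runs along (−sin 174°, cos 174°); with |RW| = 31.2, W = (40.11, -42.31). Then |JW| = |W − J| = 58.30.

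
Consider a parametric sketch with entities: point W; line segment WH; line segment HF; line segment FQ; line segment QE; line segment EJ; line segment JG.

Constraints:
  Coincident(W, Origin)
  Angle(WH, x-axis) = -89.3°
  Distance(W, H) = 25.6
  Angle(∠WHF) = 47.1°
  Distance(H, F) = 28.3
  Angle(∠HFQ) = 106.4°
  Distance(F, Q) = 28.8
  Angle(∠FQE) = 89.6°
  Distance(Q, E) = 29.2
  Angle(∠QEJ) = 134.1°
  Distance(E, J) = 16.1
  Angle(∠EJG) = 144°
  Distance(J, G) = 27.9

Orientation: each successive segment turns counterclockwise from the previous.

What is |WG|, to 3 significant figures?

38.2

W is at the origin; WH runs at -89.3° with length 25.6, so H = (0.313, -25.6). ∠WHF = 47.1° gives HF at 43.6° from the x-axis; with |HF| = 28.3, F = (20.8, -6.08). ∠HFQ = 106.4° gives FQ at 117° from the x-axis; with |FQ| = 28.8, Q = (7.64, 19.5). ∠FQE = 89.6° gives QE at -152° from the x-axis; with |QE| = 29.2, E = (-18.2, 6.01). ∠QEJ = 134.1° gives EJ at -106° from the x-axis; with |EJ| = 16.1, J = (-22.8, -9.43). ∠EJG = 144.0° gives JG at -70.5° from the x-axis; with |JG| = 27.9, G = (-13.5, -35.7). Then |WG| = |G − W| = 38.2.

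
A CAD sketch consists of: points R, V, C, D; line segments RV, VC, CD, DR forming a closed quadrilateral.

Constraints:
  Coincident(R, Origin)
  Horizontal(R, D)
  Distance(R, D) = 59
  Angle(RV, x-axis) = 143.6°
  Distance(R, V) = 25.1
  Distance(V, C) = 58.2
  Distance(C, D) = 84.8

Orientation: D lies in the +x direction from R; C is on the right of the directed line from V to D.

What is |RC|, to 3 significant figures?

45.2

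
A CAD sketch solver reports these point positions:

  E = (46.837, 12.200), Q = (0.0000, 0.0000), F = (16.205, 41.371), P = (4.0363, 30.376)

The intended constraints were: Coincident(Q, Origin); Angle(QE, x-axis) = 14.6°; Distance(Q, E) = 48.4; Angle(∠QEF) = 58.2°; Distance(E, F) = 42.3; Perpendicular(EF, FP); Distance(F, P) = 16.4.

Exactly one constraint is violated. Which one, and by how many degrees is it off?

Perpendicular(EF, FP) — off by 4.30°.

Q = (0.00, 0.00) ✓; QE at 14.60° ✓; |QE| = 48.40 ✓; ∠QEF = 58.20° ✓; |EF| = 42.30 ✓; ∠(EF, FP) = 85.70° ✗; |FP| = 16.40 ✓.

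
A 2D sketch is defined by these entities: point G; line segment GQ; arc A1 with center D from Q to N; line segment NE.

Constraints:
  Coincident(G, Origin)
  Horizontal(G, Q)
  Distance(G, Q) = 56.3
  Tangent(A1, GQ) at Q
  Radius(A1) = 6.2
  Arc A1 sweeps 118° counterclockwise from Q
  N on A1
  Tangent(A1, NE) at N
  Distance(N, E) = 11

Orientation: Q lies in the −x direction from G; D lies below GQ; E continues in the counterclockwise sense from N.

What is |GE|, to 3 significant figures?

59.7

G is at the origin; G and Q share the same y with |GQ| = 56.3 and Q on the −x side, so Q = (-56.3, 0.00). Tangency of A1 to GQ means the radius DQ is perpendicular to GQ, so D = Q + (0, -6.2) = (-56.3, -6.20). On A1, Q sits at bearing 90° from D; a 118° counterclockwise sweep puts N at bearing 208°, so N = D + 6.2·(cos 208°, sin 208°) = (-61.8, -9.11). A1 meets NE tangentially, so DN is at right angles to NE, so NE runs along (−sin 208°, cos 208°); with |NE| = 11.0, E = (-56.6, -18.8). Then |GE| = |E − G| = 59.7.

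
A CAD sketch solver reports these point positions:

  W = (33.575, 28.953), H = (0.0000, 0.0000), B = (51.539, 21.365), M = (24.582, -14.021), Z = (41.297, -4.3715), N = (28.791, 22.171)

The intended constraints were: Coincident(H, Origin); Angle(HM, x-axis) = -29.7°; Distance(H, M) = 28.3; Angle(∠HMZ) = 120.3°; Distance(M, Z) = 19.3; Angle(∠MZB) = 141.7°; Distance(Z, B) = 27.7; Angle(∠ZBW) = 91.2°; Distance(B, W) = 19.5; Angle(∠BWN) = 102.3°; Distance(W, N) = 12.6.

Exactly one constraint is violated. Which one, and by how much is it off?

Distance(W, N) = 12.6 — off by 4.30.

H = (0.00, 0.00) ✓; HM at -29.70° ✓; |HM| = 28.30 ✓; ∠HMZ = 120.3° ✓; |MZ| = 19.30 ✓; ∠MZB = 141.7° ✓; |ZB| = 27.70 ✓; ∠ZBW = 91.20° ✓; |BW| = 19.50 ✓; ∠BWN = 102.3° ✓; |WN| = 8.300 ✗.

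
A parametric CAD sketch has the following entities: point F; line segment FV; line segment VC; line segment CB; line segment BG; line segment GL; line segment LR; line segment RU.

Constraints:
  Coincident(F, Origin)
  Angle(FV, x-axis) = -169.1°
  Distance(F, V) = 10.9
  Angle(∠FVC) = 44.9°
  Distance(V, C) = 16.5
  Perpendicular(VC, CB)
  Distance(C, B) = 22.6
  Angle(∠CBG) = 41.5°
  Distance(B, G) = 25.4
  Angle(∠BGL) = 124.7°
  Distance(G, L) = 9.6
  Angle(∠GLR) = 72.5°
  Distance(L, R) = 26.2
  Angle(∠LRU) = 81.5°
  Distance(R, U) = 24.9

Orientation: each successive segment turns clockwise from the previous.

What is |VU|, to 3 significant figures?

28.3

F is at the origin; FV runs at -169.1° with length 10.9, so V = (-10.7, -2.06). ∠FVC = 44.9° gives VC at 55.8° from the x-axis; with |VC| = 16.5, C = (-1.43, 11.6). The perpendicularity gives CB at right angles to VC, so CB runs at -34.2°; with |CB| = 22.6, B = (17.3, -1.12). ∠CBG = 41.5° gives BG at -173° from the x-axis; with |BG| = 25.4, G = (-7.93, -4.34). ∠BGL = 124.7° gives GL at 132° from the x-axis; with |GL| = 9.6, L = (-14.4, 2.79). ∠GLR = 72.5° gives LR at 24.5° from the x-axis; with |LR| = 26.2, R = (9.49, 13.7). ∠LRU = 81.5° gives RU at -74.0° from the x-axis; with |RU| = 24.9, U = (16.3, -10.3). Then |VU| = |U − V| = 28.3.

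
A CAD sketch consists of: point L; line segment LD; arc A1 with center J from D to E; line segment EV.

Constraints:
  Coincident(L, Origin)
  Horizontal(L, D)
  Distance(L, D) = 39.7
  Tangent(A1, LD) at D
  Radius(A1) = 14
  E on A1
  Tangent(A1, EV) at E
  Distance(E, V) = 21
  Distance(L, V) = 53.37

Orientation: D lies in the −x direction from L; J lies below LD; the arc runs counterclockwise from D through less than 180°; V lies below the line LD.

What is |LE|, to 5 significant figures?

55.343

Checks: |JE| = 14.00 ✓; ∠(JE, EV) = 90.00° ✓; |EV| = 21.00 ✓; |LV| = 53.37 ✓.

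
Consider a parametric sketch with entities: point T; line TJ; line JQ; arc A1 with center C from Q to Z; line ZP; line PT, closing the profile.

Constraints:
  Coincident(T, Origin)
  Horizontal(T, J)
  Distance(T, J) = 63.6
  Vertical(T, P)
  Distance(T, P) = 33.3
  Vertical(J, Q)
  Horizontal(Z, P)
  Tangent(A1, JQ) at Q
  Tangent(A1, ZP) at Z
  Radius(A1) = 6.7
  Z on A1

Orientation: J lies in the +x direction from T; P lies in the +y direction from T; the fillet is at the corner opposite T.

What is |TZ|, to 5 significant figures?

65.928

T is at the origin; TJ is horizontal with |TJ| = 63.6 and J on the +x side, so J = (63.600, 0.0000). T and P share the same x with |TP| = 33.3 and P on the +y side, so P = (0.0000, 33.300). The virtual corner opposite T is at (63.600, 33.300). Tangency of A1 to JQ means the radius CQ is perpendicular to JQ and tangency of A1 to ZP means the radius CZ is perpendicular to ZP, with radius 6.7, so the center C sits 6.7 in from both sides at C = (56.900, 26.600). That places the tangent points at Q = (63.600, 26.600) on JQ and Z = (56.900, 33.300) on ZP. Then |TZ| = |Z − T| = 65.928.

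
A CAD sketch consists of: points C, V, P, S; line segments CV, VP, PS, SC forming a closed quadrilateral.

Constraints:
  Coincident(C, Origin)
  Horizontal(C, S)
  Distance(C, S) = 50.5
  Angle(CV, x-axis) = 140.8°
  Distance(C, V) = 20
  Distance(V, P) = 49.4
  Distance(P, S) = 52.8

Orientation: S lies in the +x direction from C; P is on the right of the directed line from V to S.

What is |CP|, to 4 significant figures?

31.91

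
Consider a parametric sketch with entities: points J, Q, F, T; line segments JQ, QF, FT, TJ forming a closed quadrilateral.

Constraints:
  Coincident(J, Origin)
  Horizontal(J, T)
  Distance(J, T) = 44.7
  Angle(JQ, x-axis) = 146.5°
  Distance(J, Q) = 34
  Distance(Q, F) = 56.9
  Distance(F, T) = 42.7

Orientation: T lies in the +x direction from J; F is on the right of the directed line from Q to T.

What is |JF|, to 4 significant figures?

25.64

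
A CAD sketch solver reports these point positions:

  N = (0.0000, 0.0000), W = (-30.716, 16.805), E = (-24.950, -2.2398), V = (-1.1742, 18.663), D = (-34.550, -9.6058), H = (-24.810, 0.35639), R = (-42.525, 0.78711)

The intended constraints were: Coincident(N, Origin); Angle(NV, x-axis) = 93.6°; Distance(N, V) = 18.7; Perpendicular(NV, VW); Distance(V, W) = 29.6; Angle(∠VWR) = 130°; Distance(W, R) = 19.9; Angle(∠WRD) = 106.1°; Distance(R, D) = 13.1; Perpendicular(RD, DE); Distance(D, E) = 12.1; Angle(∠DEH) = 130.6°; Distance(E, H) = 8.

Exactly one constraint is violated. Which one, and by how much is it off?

Distance(E, H) = 8 — off by 5.40.

N = (0.00, 0.00) ✓; NV at 93.60° ✓; |NV| = 18.70 ✓; ∠(NV, VW) = 90.00° ✓; |VW| = 29.60 ✓; ∠VWR = 130.0° ✓; |WR| = 19.90 ✓; ∠WRD = 106.1° ✓; |RD| = 13.10 ✓; ∠(RD, DE) = 90.00° ✓; |DE| = 12.10 ✓; ∠DEH = 130.6° ✓; |EH| = 2.600 ✗.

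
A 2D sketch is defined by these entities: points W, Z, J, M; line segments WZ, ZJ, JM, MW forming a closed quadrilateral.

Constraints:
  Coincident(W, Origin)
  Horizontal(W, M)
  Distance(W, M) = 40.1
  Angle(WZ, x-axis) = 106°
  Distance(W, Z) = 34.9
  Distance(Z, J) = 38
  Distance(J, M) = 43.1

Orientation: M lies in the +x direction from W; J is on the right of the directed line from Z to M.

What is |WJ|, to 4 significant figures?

4.769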